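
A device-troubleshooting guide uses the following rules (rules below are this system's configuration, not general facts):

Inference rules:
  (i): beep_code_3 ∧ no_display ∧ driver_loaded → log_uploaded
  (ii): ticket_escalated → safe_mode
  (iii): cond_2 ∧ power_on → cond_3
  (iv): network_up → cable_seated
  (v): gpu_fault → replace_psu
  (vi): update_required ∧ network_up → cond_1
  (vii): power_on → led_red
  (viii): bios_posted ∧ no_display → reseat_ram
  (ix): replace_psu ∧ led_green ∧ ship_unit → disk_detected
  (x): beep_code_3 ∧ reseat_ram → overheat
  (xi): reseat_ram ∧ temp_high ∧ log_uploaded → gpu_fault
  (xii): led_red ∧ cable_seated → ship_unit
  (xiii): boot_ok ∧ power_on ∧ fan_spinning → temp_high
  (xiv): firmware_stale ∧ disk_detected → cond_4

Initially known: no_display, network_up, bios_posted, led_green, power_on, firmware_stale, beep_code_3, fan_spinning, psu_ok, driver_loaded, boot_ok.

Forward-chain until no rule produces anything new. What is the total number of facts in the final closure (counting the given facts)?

Round 1: (i) [beep_code_3 ∧ no_display ∧ driver_loaded → log_uploaded]; (iv) [network_up → cable_seated]; (vii) [power_on → led_red]; (viii) [bios_posted ∧ no_display → reseat_ram]; (xiii) [boot_ok ∧ power_on ∧ fan_spinning → temp_high]. New: log_uploaded, cable_seated, led_red, reseat_ram, temp_high.
Round 2: (x) [beep_code_3 ∧ reseat_ram → overheat]; (xi) [reseat_ram ∧ temp_high ∧ log_uploaded → gpu_fault]; (xii) [led_red ∧ cable_seated → ship_unit]. New: overheat, gpu_fault, ship_unit.
Round 3: (v) [gpu_fault → replace_psu]. New: replace_psu.
Round 4: (ix) [replace_psu ∧ led_green ∧ ship_unit → disk_detected]. New: disk_detected.
Round 5: (xiv) [firmware_stale ∧ disk_detected → cond_4]. New: cond_4.
Closure: {beep_code_3, bios_posted, boot_ok, cable_seated, cond_4, disk_detected, driver_loaded, fan_spinning, firmware_stale, gpu_fault, led_green, led_red, log_uploaded, network_up, no_display, overheat, power_on, psu_ok, replace_psu, reseat_ram, ship_unit, temp_high} — 22 facts.

22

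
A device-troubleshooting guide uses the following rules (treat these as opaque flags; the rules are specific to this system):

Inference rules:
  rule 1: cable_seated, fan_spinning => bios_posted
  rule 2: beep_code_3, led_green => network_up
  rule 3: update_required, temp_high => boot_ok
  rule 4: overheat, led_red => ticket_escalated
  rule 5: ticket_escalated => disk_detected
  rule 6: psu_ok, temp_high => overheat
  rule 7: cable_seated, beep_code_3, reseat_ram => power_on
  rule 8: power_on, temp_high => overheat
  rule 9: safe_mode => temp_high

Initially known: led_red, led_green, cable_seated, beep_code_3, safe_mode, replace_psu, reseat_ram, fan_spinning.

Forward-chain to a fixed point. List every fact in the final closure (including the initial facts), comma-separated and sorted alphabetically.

beep_code_3, bios_posted, cable_seated, disk_detected, fan_spinning, led_green, led_red, network_up, overheat, power_on, replace_psu, reseat_ram, safe_mode, temp_high, ticket_escalated

Round 1: rule 1 [cable_seated, fan_spinning => bios_posted]; rule 2 [beep_code_3, led_green => network_up]; rule 7 [cable_seated, beep_code_3, reseat_ram => power_on]; rule 9 [safe_mode => temp_high]. New: bios_posted, network_up, power_on, temp_high.
Round 2: rule 8 [power_on, temp_high => overheat]. New: overheat.
Round 3: rule 4 [overheat, led_red => ticket_escalated]. New: ticket_escalated.
Round 4: rule 5 [ticket_escalated => disk_detected]. New: disk_detected.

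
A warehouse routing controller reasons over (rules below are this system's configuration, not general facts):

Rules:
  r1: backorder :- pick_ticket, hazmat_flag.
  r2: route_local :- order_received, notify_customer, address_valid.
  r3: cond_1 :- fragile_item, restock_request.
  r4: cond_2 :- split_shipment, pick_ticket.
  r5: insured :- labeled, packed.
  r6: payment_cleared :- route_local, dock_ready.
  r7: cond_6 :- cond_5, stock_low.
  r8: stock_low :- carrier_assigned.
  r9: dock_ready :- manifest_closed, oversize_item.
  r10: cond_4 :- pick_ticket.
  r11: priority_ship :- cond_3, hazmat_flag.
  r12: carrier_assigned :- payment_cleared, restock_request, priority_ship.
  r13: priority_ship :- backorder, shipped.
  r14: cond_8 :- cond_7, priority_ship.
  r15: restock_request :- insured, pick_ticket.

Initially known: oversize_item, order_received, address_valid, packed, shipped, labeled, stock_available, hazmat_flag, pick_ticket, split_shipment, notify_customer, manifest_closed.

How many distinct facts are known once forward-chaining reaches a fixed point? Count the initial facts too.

Round 1: r1 [backorder :- pick_ticket, hazmat_flag.]; r2 [route_local :- order_received, notify_customer, address_valid.]; r4 [cond_2 :- split_shipment, pick_ticket.]; r5 [insured :- labeled, packed.]; r9 [dock_ready :- manifest_closed, oversize_item.]; r10 [cond_4 :- pick_ticket.]. New: backorder, route_local, cond_2, insured, dock_ready, cond_4.
Round 2: r6 [payment_cleared :- route_local, dock_ready.]; r13 [priority_ship :- backorder, shipped.]; r15 [restock_request :- insured, pick_ticket.]. New: payment_cleared, priority_ship, restock_request.
Round 3: r12 [carrier_assigned :- payment_cleared, restock_request, priority_ship.]. New: carrier_assigned.
Round 4: r8 [stock_low :- carrier_assigned.]. New: stock_low.
Closure: {address_valid, backorder, carrier_assigned, cond_2, cond_4, dock_ready, hazmat_flag, insured, labeled, manifest_closed, notify_customer, order_received, oversize_item, packed, payment_cleared, pick_ticket, priority_ship, restock_request, route_local, shipped, split_shipment, stock_available, stock_low} — 23 facts.

23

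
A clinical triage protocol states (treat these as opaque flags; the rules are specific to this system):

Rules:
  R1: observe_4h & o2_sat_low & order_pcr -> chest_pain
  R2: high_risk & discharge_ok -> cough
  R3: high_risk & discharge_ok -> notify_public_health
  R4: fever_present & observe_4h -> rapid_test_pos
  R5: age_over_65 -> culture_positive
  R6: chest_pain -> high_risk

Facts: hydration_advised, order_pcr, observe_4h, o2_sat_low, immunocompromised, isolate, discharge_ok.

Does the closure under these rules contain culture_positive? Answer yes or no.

Round 1: R1 [observe_4h & o2_sat_low & order_pcr -> chest_pain]. Adds chest_pain.
Round 2: R6 [chest_pain -> high_risk]. Adds high_risk.
Round 3: R2 [high_risk & discharge_ok -> cough]; R3 [high_risk & discharge_ok -> notify_public_health]. Adds cough, notify_public_health.
Fixed point reached. culture_positive is concluded only by R5; R5 needs age_over_65 (never derived).

no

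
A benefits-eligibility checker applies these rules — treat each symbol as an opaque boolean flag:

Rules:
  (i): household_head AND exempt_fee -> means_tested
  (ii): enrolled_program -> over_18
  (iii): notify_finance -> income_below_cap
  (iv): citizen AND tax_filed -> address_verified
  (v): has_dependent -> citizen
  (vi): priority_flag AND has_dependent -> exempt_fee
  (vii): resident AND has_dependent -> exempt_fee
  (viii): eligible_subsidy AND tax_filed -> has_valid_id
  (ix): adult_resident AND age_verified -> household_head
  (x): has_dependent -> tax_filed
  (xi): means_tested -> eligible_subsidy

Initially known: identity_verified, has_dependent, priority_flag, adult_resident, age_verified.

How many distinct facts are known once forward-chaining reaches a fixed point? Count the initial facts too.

Round 1: (v) [has_dependent -> citizen]; (vi) [priority_flag AND has_dependent -> exempt_fee]; (ix) [adult_resident AND age_verified -> household_head]; (x) [has_dependent -> tax_filed]. New: citizen, exempt_fee, household_head, tax_filed.
Round 2: (i) [household_head AND exempt_fee -> means_tested]; (iv) [citizen AND tax_filed -> address_verified]. New: means_tested, address_verified.
Round 3: (xi) [means_tested -> eligible_subsidy]. New: eligible_subsidy.
Round 4: (viii) [eligible_subsidy AND tax_filed -> has_valid_id]. New: has_valid_id.
Closure: {address_verified, adult_resident, age_verified, citizen, eligible_subsidy, exempt_fee, has_dependent, has_valid_id, household_head, identity_verified, means_tested, priority_flag, tax_filed} — 13 facts.

13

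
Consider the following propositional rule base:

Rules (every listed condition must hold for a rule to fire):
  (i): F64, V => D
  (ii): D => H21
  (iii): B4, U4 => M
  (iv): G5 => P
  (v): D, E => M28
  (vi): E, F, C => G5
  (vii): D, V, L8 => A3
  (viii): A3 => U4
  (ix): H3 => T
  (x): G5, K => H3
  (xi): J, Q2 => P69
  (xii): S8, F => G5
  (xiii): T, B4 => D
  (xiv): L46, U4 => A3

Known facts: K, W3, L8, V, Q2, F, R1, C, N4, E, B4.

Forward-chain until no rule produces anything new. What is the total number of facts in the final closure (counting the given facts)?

Round 1 — (vi), derive G5.
Round 2 — (iv), (x), derive P, H3.
Round 3 — (ix), derive T.
Round 4 — (xiii), derive D.
Round 5 — (ii), (v), (vii), derive H21, M28, A3.
Round 6 — (viii), derive U4.
Round 7 — (iii), derive M.
Closure: {A3, B4, C, D, E, F, G5, H21, H3, K, L8, M, M28, N4, P, Q2, R1, T, U4, V, W3} — 21 facts.

21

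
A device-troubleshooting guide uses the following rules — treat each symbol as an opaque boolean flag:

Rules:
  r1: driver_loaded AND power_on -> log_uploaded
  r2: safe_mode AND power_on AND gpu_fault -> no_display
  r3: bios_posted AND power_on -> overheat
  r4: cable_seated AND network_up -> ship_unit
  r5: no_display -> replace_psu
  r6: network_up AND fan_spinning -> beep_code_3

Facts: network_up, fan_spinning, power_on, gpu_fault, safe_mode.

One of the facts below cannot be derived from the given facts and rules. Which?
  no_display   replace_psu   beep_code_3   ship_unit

ship_unit

[1] r2 [safe_mode AND power_on AND gpu_fault -> no_display]; r6 [network_up AND fan_spinning -> beep_code_3]. ⇒ new: no_display, beep_code_3.
[2] r5 [no_display -> replace_psu]. ⇒ new: replace_psu.
Derived: beep_code_3 (round 1), no_display (round 1), replace_psu (round 2). ship_unit never appears in any round.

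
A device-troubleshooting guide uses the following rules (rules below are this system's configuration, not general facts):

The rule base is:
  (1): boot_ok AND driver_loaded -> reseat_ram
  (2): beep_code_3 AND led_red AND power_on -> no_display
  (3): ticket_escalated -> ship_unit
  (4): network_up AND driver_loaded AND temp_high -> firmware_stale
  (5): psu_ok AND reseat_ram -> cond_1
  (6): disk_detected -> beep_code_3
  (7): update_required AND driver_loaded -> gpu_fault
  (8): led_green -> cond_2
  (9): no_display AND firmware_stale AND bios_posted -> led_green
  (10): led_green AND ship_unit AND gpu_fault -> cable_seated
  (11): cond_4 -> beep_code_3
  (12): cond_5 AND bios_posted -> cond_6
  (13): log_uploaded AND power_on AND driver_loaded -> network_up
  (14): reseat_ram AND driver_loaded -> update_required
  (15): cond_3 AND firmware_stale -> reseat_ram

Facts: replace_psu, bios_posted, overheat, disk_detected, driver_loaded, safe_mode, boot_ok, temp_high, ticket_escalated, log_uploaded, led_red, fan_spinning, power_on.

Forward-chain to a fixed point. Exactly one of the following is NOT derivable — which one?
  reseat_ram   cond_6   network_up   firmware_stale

cond_6

Round 1: (1) [boot_ok AND driver_loaded -> reseat_ram]; (3) [ticket_escalated -> ship_unit]; (6) [disk_detected -> beep_code_3]; (13) [log_uploaded AND power_on AND driver_loaded -> network_up]. Adds reseat_ram, ship_unit, beep_code_3, network_up.
Round 2: (2) [beep_code_3 AND led_red AND power_on -> no_display]; (4) [network_up AND driver_loaded AND temp_high -> firmware_stale]; (14) [reseat_ram AND driver_loaded -> update_required]. Adds no_display, firmware_stale, update_required.
Round 3: (7) [update_required AND driver_loaded -> gpu_fault]; (9) [no_display AND firmware_stale AND bios_posted -> led_green]. Adds gpu_fault, led_green.
Round 4: (8) [led_green -> cond_2]; (10) [led_green AND ship_unit AND gpu_fault -> cable_seated]. Adds cond_2, cable_seated.
Derived: firmware_stale (round 2), reseat_ram (round 1), network_up (round 1). cond_6 never appears in any round.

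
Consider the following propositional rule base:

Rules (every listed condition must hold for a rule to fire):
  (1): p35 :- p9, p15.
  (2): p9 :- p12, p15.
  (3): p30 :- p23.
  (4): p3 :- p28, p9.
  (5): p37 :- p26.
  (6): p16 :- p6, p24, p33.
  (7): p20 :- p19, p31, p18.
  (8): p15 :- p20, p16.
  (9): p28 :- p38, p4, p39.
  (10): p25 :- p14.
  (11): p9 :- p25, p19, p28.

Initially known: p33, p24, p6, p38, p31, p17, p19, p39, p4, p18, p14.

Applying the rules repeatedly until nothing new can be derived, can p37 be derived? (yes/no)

no

Round 1 — (6), (7), (9), (10), derive p16, p20, p28, p25.
Round 2 — (8), (11), derive p15, p9.
Round 3 — (1), (4), derive p35, p3.
Fixed point reached. p37 is concluded only by (5); (5) needs p26 (never derived).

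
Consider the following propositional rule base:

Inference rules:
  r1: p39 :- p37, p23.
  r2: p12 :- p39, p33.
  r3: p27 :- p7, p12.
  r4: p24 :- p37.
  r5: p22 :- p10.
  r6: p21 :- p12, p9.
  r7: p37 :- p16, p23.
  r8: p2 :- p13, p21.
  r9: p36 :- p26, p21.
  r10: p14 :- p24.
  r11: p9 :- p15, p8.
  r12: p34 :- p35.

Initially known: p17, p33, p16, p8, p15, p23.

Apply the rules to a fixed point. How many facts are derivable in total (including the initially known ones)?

Round 1 — r7, r11, derive p37, p9.
Round 2 — r1, r4, derive p39, p24.
Round 3 — r2, r10, derive p12, p14.
Round 4 — r6, derive p21.
Closure: {p12, p14, p15, p16, p17, p21, p23, p24, p33, p37, p39, p8, p9} — 13 facts.

13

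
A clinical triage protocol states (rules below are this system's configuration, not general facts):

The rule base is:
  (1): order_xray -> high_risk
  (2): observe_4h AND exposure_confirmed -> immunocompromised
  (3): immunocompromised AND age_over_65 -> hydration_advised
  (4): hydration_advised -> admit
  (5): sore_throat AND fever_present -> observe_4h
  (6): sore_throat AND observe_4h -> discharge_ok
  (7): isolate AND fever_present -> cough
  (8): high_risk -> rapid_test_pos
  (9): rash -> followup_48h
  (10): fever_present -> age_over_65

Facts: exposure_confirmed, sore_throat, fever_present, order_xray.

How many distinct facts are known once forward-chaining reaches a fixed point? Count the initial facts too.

12

Round 1: (1) [order_xray -> high_risk]; (5) [sore_throat AND fever_present -> observe_4h]; (10) [fever_present -> age_over_65]. Adds high_risk, observe_4h, age_over_65.
Round 2: (2) [observe_4h AND exposure_confirmed -> immunocompromised]; (6) [sore_throat AND observe_4h -> discharge_ok]; (8) [high_risk -> rapid_test_pos]. Adds immunocompromised, discharge_ok, rapid_test_pos.
Round 3: (3) [immunocompromised AND age_over_65 -> hydration_advised]. Adds hydration_advised.
Round 4: (4) [hydration_advised -> admit]. Adds admit.
Closure: {admit, age_over_65, discharge_ok, exposure_confirmed, fever_present, high_risk, hydration_advised, immunocompromised, observe_4h, order_xray, rapid_test_pos, sore_throat} — 12 facts.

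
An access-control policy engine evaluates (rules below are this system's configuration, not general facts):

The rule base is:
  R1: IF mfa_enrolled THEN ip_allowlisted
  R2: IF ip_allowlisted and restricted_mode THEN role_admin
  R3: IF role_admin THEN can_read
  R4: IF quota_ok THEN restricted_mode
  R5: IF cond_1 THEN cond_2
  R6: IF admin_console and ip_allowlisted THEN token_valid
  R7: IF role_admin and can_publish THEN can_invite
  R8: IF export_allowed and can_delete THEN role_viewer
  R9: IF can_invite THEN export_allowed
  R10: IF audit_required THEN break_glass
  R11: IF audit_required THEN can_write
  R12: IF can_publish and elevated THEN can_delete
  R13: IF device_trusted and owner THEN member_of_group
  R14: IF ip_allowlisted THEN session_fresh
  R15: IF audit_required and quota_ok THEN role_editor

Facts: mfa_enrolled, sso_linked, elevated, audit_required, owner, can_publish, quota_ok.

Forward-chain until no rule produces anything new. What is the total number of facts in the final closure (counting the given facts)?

[1] R1 [IF mfa_enrolled THEN ip_allowlisted]; R4 [IF quota_ok THEN restricted_mode]; R10 [IF audit_required THEN break_glass]; R11 [IF audit_required THEN can_write]; R12 [IF can_publish and elevated THEN can_delete]; R15 [IF audit_required and quota_ok THEN role_editor]. ⇒ new: ip_allowlisted, restricted_mode, break_glass, can_write, can_delete, role_editor.
[2] R2 [IF ip_allowlisted and restricted_mode THEN role_admin]; R14 [IF ip_allowlisted THEN session_fresh]. ⇒ new: role_admin, session_fresh.
[3] R3 [IF role_admin THEN can_read]; R7 [IF role_admin and can_publish THEN can_invite]. ⇒ new: can_read, can_invite.
[4] R9 [IF can_invite THEN export_allowed]. ⇒ new: export_allowed.
[5] R8 [IF export_allowed and can_delete THEN role_viewer]. ⇒ new: role_viewer.
Closure: {audit_required, break_glass, can_delete, can_invite, can_publish, can_read, can_write, elevated, export_allowed, ip_allowlisted, mfa_enrolled, owner, quota_ok, restricted_mode, role_admin, role_editor, role_viewer, session_fresh, sso_linked} — 19 facts.

19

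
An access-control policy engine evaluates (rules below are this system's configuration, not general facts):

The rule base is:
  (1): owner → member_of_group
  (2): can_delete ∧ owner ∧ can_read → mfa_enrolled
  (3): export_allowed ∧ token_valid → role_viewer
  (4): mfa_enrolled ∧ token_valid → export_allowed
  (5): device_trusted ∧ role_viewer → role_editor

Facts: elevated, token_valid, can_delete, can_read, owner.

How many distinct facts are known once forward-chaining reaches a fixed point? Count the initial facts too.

Round 1: (1) [owner → member_of_group]; (2) [can_delete ∧ owner ∧ can_read → mfa_enrolled]. Adds member_of_group, mfa_enrolled.
Round 2: (4) [mfa_enrolled ∧ token_valid → export_allowed]. Adds export_allowed.
Round 3: (3) [export_allowed ∧ token_valid → role_viewer]. Adds role_viewer.
Closure: {can_delete, can_read, elevated, export_allowed, member_of_group, mfa_enrolled, owner, role_viewer, token_valid} — 9 facts.

9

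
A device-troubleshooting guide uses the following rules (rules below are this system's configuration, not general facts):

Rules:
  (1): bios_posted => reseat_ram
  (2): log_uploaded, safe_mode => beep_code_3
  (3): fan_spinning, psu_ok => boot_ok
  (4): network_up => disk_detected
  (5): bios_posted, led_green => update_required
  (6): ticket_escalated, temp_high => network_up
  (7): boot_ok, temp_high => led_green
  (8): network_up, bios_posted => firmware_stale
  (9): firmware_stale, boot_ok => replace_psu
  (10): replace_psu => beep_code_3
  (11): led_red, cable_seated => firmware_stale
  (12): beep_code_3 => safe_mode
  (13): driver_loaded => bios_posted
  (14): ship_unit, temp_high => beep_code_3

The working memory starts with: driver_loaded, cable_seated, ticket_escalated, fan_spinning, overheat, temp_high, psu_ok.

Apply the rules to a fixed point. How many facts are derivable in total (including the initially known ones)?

18

[1] (3) [fan_spinning, psu_ok => boot_ok]; (6) [ticket_escalated, temp_high => network_up]; (13) [driver_loaded => bios_posted]. ⇒ new: boot_ok, network_up, bios_posted.
[2] (1) [bios_posted => reseat_ram]; (4) [network_up => disk_detected]; (7) [boot_ok, temp_high => led_green]; (8) [network_up, bios_posted => firmware_stale]. ⇒ new: reseat_ram, disk_detected, led_green, firmware_stale.
[3] (5) [bios_posted, led_green => update_required]; (9) [firmware_stale, boot_ok => replace_psu]. ⇒ new: update_required, replace_psu.
[4] (10) [replace_psu => beep_code_3]. ⇒ new: beep_code_3.
[5] (12) [beep_code_3 => safe_mode]. ⇒ new: safe_mode.
Closure: {beep_code_3, bios_posted, boot_ok, cable_seated, disk_detected, driver_loaded, fan_spinning, firmware_stale, led_green, network_up, overheat, psu_ok, replace_psu, reseat_ram, safe_mode, temp_high, ticket_escalated, update_required} — 18 facts.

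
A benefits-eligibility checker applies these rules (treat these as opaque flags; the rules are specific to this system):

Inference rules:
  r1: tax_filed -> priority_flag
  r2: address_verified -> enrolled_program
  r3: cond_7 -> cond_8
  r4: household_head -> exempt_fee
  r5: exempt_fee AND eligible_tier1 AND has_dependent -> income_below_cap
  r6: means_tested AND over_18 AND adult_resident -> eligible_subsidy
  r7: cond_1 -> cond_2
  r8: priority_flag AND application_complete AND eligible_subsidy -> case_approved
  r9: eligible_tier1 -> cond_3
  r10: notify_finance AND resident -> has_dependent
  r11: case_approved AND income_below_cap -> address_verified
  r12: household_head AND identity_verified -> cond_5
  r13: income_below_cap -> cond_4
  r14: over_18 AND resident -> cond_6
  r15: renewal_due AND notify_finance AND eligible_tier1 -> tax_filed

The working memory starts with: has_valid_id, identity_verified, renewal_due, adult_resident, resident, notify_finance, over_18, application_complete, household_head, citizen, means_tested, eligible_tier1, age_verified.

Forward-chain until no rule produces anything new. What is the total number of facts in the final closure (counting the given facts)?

26

Round 1 — r4, r6, r9, r10, r12, r14, r15, derive exempt_fee, eligible_subsidy, cond_3, has_dependent, cond_5, cond_6, tax_filed.
Round 2 — r1, r5, derive priority_flag, income_below_cap.
Round 3 — r8, r13, derive case_approved, cond_4.
Round 4 — r11, derive address_verified.
Round 5 — r2, derive enrolled_program.
Closure: {address_verified, adult_resident, age_verified, application_complete, case_approved, citizen, cond_3, cond_4, cond_5, cond_6, eligible_subsidy, eligible_tier1, enrolled_program, exempt_fee, has_dependent, has_valid_id, household_head, identity_verified, income_below_cap, means_tested, notify_finance, over_18, priority_flag, renewal_due, resident, tax_filed} — 26 facts.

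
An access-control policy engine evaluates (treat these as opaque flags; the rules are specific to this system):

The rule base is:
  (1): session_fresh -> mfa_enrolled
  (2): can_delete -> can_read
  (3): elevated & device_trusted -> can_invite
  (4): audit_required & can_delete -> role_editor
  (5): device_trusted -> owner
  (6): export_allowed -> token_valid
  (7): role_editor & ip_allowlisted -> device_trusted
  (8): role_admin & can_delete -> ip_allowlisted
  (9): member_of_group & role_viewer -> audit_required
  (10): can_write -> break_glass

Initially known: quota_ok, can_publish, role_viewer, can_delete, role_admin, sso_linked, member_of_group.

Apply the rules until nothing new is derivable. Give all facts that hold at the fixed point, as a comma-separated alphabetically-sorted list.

Round 1 fires (2), (8), (9), giving can_read, ip_allowlisted, audit_required.
Round 2 fires (4), giving role_editor.
Round 3 fires (7), giving device_trusted.
Round 4 fires (5), giving owner.

audit_required, can_delete, can_publish, can_read, device_trusted, ip_allowlisted, member_of_group, owner, quota_ok, role_admin, role_editor, role_viewer, sso_linked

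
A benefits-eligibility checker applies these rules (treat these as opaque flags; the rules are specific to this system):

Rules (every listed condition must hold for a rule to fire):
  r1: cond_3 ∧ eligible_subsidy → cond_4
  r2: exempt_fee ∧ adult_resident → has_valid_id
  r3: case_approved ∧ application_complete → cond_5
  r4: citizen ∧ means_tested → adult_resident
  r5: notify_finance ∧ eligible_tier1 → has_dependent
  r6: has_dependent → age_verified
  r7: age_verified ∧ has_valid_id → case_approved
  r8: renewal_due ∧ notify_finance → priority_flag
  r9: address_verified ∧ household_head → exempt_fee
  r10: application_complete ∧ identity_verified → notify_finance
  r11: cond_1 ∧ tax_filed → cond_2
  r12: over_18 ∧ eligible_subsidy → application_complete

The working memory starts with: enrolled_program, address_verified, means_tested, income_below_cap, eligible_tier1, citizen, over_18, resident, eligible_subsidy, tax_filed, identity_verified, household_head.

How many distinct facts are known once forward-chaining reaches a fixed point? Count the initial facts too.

Round 1 fires r4, r9, r12, giving adult_resident, exempt_fee, application_complete.
Round 2 fires r2, r10, giving has_valid_id, notify_finance.
Round 3 fires r5, giving has_dependent.
Round 4 fires r6, giving age_verified.
Round 5 fires r7, giving case_approved.
Round 6 fires r3, giving cond_5.
Closure: {address_verified, adult_resident, age_verified, application_complete, case_approved, citizen, cond_5, eligible_subsidy, eligible_tier1, enrolled_program, exempt_fee, has_dependent, has_valid_id, household_head, identity_verified, income_below_cap, means_tested, notify_finance, over_18, resident, tax_filed} — 21 facts.

21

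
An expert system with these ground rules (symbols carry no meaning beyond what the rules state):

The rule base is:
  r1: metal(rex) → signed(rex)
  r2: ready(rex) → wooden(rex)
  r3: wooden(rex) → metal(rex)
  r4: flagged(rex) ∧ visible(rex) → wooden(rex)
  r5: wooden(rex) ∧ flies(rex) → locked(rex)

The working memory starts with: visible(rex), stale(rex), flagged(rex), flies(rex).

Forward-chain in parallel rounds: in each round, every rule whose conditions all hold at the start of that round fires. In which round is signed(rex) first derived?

Round 1 fires r4, giving wooden(rex).
Round 2 fires r3, r5, giving metal(rex), locked(rex).
Round 3 fires r1, giving signed(rex).
signed(rex) first appears in round 3.

3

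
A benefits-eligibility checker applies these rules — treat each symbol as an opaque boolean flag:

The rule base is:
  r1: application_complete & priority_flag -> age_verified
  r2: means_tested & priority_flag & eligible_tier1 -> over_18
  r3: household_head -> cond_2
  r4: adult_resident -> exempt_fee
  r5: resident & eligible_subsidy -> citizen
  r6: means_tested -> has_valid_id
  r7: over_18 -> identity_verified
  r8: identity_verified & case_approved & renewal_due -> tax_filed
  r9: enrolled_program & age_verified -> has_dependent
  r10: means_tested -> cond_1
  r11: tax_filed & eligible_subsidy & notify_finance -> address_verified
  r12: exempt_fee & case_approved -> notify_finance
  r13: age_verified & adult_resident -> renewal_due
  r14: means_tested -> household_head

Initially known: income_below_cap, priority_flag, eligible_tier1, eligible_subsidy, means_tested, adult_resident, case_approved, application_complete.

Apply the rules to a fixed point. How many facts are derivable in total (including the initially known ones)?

20

[1] r1 [application_complete & priority_flag -> age_verified]; r2 [means_tested & priority_flag & eligible_tier1 -> over_18]; r4 [adult_resident -> exempt_fee]; r6 [means_tested -> has_valid_id]; r10 [means_tested -> cond_1]; r14 [means_tested -> household_head]. ⇒ new: age_verified, over_18, exempt_fee, has_valid_id, cond_1, household_head.
[2] r3 [household_head -> cond_2]; r7 [over_18 -> identity_verified]; r12 [exempt_fee & case_approved -> notify_finance]; r13 [age_verified & adult_resident -> renewal_due]. ⇒ new: cond_2, identity_verified, notify_finance, renewal_due.
[3] r8 [identity_verified & case_approved & renewal_due -> tax_filed]. ⇒ new: tax_filed.
[4] r11 [tax_filed & eligible_subsidy & notify_finance -> address_verified]. ⇒ new: address_verified.
Closure: {address_verified, adult_resident, age_verified, application_complete, case_approved, cond_1, cond_2, eligible_subsidy, eligible_tier1, exempt_fee, has_valid_id, household_head, identity_verified, income_below_cap, means_tested, notify_finance, over_18, priority_flag, renewal_due, tax_filed} — 20 facts.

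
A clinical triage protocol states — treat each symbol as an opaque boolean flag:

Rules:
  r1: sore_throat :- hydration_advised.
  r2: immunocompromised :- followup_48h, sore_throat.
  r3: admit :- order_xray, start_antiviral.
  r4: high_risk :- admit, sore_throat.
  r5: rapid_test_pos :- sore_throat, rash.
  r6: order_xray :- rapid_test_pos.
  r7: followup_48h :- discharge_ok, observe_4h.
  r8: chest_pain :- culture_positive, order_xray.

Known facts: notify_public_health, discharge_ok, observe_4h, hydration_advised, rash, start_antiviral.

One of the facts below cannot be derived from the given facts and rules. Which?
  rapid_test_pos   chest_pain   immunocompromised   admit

[1] r1 [sore_throat :- hydration_advised.]; r7 [followup_48h :- discharge_ok, observe_4h.]. ⇒ new: sore_throat, followup_48h.
[2] r2 [immunocompromised :- followup_48h, sore_throat.]; r5 [rapid_test_pos :- sore_throat, rash.]. ⇒ new: immunocompromised, rapid_test_pos.
[3] r6 [order_xray :- rapid_test_pos.]. ⇒ new: order_xray.
[4] r3 [admit :- order_xray, start_antiviral.]. ⇒ new: admit.
[5] r4 [high_risk :- admit, sore_throat.]. ⇒ new: high_risk.
Derived: immunocompromised (round 2), rapid_test_pos (round 2), admit (round 4). chest_pain never appears in any round.

chest_pain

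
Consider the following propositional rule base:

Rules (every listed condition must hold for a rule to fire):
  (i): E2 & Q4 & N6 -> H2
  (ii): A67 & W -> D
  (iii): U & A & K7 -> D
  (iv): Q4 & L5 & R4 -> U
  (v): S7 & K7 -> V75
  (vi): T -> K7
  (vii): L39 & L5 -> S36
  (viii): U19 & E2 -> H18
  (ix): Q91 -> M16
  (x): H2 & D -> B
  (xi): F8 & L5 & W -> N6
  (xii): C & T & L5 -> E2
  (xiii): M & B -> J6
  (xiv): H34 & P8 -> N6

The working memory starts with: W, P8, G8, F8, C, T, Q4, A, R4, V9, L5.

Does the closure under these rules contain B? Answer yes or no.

[1] (iv) [Q4 & L5 & R4 -> U]; (vi) [T -> K7]; (xi) [F8 & L5 & W -> N6]; (xii) [C & T & L5 -> E2]. ⇒ new: U, K7, N6, E2.
[2] (i) [E2 & Q4 & N6 -> H2]; (iii) [U & A & K7 -> D]. ⇒ new: H2, D.
[3] (x) [H2 & D -> B]. ⇒ new: B.
B appears in round 3, so it is derivable.

yes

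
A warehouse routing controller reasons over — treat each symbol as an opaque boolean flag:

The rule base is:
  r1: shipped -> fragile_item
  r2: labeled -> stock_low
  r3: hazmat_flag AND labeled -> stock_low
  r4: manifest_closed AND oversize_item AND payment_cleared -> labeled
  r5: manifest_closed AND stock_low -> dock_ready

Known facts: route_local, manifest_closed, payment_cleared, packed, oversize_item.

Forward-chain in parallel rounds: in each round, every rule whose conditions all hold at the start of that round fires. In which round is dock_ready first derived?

Round 1 — r4, derive labeled.
Round 2 — r2, derive stock_low.
Round 3 — r5, derive dock_ready.
dock_ready first appears in round 3.

3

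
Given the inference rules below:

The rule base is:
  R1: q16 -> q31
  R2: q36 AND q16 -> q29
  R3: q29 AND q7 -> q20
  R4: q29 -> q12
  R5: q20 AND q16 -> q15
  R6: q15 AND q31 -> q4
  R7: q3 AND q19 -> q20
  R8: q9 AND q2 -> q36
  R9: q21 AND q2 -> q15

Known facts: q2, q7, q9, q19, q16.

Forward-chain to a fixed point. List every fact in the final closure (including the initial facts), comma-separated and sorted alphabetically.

q12, q15, q16, q19, q2, q20, q29, q31, q36, q4, q7, q9

Round 1: R1 [q16 -> q31]; R8 [q9 AND q2 -> q36]. Adds q31, q36.
Round 2: R2 [q36 AND q16 -> q29]. Adds q29.
Round 3: R3 [q29 AND q7 -> q20]; R4 [q29 -> q12]. Adds q20, q12.
Round 4: R5 [q20 AND q16 -> q15]. Adds q15.
Round 5: R6 [q15 AND q31 -> q4]. Adds q4.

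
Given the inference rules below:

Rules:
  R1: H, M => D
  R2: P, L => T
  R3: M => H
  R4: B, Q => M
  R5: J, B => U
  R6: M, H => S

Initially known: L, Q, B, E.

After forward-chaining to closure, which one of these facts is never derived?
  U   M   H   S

[1] R4 [B, Q => M]. ⇒ new: M.
[2] R3 [M => H]. ⇒ new: H.
[3] R1 [H, M => D]; R6 [M, H => S]. ⇒ new: D, S.
Derived: H (round 2), S (round 3), M (round 1). U never appears in any round.

U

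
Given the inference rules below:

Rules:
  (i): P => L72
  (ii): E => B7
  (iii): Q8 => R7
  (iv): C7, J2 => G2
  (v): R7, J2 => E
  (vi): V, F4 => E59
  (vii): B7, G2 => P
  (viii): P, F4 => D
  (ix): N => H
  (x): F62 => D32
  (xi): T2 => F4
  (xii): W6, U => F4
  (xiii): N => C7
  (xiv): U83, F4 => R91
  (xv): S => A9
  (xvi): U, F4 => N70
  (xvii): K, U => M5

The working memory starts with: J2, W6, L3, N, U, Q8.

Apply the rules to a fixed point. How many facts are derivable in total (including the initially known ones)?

[1] (iii) [Q8 => R7]; (ix) [N => H]; (xii) [W6, U => F4]; (xiii) [N => C7]. ⇒ new: R7, H, F4, C7.
[2] (iv) [C7, J2 => G2]; (v) [R7, J2 => E]; (xvi) [U, F4 => N70]. ⇒ new: G2, E, N70.
[3] (ii) [E => B7]. ⇒ new: B7.
[4] (vii) [B7, G2 => P]. ⇒ new: P.
[5] (i) [P => L72]; (viii) [P, F4 => D]. ⇒ new: L72, D.
Closure: {B7, C7, D, E, F4, G2, H, J2, L3, L72, N, N70, P, Q8, R7, U, W6} — 17 facts.

17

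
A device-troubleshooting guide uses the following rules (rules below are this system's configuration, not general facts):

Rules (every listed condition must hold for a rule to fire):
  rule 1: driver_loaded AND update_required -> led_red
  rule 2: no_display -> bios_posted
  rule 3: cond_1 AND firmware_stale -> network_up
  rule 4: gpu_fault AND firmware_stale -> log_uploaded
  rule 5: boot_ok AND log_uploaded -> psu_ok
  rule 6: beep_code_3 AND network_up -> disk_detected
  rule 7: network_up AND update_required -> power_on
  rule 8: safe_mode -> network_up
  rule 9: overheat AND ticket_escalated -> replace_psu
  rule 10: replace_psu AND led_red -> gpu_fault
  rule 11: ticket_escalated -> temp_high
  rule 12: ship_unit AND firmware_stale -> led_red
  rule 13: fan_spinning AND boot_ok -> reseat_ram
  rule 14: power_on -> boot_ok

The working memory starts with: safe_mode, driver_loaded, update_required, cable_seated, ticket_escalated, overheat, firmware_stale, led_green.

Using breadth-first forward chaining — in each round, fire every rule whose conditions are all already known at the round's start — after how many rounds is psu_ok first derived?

Round 1: rule 1 [driver_loaded AND update_required -> led_red]; rule 8 [safe_mode -> network_up]; rule 9 [overheat AND ticket_escalated -> replace_psu]; rule 11 [ticket_escalated -> temp_high]. New: led_red, network_up, replace_psu, temp_high.
Round 2: rule 7 [network_up AND update_required -> power_on]; rule 10 [replace_psu AND led_red -> gpu_fault]. New: power_on, gpu_fault.
Round 3: rule 4 [gpu_fault AND firmware_stale -> log_uploaded]; rule 14 [power_on -> boot_ok]. New: log_uploaded, boot_ok.
Round 4: rule 5 [boot_ok AND log_uploaded -> psu_ok]. New: psu_ok.
psu_ok first appears in round 4.

4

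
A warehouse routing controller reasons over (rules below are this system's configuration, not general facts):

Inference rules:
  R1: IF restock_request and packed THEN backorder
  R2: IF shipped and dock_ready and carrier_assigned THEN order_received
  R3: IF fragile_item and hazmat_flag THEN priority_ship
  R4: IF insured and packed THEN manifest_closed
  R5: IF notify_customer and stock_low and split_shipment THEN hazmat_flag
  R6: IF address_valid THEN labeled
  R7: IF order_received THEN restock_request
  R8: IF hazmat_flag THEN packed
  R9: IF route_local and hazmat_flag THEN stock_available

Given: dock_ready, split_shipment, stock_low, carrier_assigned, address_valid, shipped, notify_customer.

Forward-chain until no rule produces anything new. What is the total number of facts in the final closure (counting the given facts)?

[1] R2 [IF shipped and dock_ready and carrier_assigned THEN order_received]; R5 [IF notify_customer and stock_low and split_shipment THEN hazmat_flag]; R6 [IF address_valid THEN labeled]. ⇒ new: order_received, hazmat_flag, labeled.
[2] R7 [IF order_received THEN restock_request]; R8 [IF hazmat_flag THEN packed]. ⇒ new: restock_request, packed.
[3] R1 [IF restock_request and packed THEN backorder]. ⇒ new: backorder.
Closure: {address_valid, backorder, carrier_assigned, dock_ready, hazmat_flag, labeled, notify_customer, order_received, packed, restock_request, shipped, split_shipment, stock_low} — 13 facts.

13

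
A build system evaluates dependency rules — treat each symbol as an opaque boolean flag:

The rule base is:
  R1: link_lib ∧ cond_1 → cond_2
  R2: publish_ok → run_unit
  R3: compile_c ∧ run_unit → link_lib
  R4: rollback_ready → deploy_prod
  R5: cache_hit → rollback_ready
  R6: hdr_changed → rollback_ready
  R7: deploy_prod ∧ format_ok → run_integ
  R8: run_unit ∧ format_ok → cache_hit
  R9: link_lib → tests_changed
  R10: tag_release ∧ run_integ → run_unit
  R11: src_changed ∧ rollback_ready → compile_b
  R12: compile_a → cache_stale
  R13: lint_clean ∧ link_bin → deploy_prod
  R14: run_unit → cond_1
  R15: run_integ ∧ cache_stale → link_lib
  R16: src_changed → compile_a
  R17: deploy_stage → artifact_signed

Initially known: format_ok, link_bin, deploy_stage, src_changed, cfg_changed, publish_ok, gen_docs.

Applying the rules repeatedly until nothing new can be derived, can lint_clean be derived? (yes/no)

Round 1: R2 [publish_ok → run_unit]; R16 [src_changed → compile_a]; R17 [deploy_stage → artifact_signed]. Adds run_unit, compile_a, artifact_signed.
Round 2: R8 [run_unit ∧ format_ok → cache_hit]; R12 [compile_a → cache_stale]; R14 [run_unit → cond_1]. Adds cache_hit, cache_stale, cond_1.
Round 3: R5 [cache_hit → rollback_ready]. Adds rollback_ready.
Round 4: R4 [rollback_ready → deploy_prod]; R11 [src_changed ∧ rollback_ready → compile_b]. Adds deploy_prod, compile_b.
Round 5: R7 [deploy_prod ∧ format_ok → run_integ]. Adds run_integ.
Round 6: R15 [run_integ ∧ cache_stale → link_lib]. Adds link_lib.
Round 7: R1 [link_lib ∧ cond_1 → cond_2]; R9 [link_lib → tests_changed]. Adds cond_2, tests_changed.
Fixed point reached. No rule has lint_clean as a consequent, and it is not given.

no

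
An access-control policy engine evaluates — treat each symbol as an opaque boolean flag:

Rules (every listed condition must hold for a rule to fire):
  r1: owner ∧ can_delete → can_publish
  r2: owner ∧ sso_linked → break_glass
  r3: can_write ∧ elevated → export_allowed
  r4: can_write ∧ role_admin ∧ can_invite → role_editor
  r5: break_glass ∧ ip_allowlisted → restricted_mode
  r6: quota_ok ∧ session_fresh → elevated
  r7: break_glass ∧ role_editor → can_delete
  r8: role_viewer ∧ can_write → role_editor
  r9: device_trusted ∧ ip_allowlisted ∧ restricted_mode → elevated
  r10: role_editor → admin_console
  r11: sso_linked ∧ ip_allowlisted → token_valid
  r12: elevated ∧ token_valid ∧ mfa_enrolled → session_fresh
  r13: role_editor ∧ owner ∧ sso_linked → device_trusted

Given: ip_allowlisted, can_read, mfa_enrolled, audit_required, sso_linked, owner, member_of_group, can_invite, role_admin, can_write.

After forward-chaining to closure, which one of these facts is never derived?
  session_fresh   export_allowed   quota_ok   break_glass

Round 1 fires r2, r4, r11, giving break_glass, role_editor, token_valid.
Round 2 fires r5, r7, r10, r13, giving restricted_mode, can_delete, admin_console, device_trusted.
Round 3 fires r1, r9, giving can_publish, elevated.
Round 4 fires r3, r12, giving export_allowed, session_fresh.
Derived: export_allowed (round 4), break_glass (round 1), session_fresh (round 4). quota_ok never appears in any round.

quota_ok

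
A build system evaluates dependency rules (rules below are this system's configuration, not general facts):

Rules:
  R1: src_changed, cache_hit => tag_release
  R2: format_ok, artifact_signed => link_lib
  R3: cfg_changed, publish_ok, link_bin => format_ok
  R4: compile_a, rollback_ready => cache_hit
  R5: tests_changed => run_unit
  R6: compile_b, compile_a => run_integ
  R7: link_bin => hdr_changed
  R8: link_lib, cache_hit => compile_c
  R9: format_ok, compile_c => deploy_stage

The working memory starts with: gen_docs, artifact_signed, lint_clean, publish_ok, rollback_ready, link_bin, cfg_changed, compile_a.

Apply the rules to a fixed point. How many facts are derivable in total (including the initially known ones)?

14

Round 1 — R3, R4, R7, derive format_ok, cache_hit, hdr_changed.
Round 2 — R2, derive link_lib.
Round 3 — R8, derive compile_c.
Round 4 — R9, derive deploy_stage.
Closure: {artifact_signed, cache_hit, cfg_changed, compile_a, compile_c, deploy_stage, format_ok, gen_docs, hdr_changed, link_bin, link_lib, lint_clean, publish_ok, rollback_ready} — 14 facts.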